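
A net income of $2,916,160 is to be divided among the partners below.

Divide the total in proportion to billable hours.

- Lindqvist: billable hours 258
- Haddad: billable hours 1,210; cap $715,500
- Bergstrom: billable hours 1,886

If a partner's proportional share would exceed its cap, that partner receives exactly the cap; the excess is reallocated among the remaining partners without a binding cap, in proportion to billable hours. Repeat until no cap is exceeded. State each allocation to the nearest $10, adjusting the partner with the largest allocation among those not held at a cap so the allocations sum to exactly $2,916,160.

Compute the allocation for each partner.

Sum of billable hours: 3,354.
Pro-rata shares before constraints: Lindqvist 224,320.00; Haddad 1,052,043.41; Bergstrom 1,639,796.59.
Cap binds for Haddad ($715,500); balance $2,200,660 reallocated over remaining billable hours 2,144.
Shares after redistribution: Lindqvist 264,818.23 → $264,820; Bergstrom 1,935,841.77 → $1,935,840.

Lindqvist: $264,820; Haddad: $715,500; Bergstrom: $1,935,840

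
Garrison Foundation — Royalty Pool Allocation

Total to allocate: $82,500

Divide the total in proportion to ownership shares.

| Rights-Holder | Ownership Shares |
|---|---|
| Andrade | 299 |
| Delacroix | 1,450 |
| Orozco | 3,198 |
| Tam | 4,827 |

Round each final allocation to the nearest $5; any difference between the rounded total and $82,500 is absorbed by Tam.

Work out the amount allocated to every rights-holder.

Andrade: $2,525; Delacroix: $12,240; Orozco: $26,995; Tam: $40,740

Combined ownership shares = 9,774.
Unrounded shares: Andrade 299/9,774 × $82,500 = 2,523.79; Delacroix 1,450/9,774 × $82,500 = 12,239.10; Orozco 3,198/9,774 × $82,500 = 26,993.55; Tam 4,827/9,774 × $82,500 = 40,743.55.
Rounded to nearest $5: Andrade $2,525; Delacroix $12,240; Orozco $26,995; Tam $40,745. Sum = $82,505.
Difference $82,500 − $82,505 = −$5 applied to Tam: Tam becomes $40,740.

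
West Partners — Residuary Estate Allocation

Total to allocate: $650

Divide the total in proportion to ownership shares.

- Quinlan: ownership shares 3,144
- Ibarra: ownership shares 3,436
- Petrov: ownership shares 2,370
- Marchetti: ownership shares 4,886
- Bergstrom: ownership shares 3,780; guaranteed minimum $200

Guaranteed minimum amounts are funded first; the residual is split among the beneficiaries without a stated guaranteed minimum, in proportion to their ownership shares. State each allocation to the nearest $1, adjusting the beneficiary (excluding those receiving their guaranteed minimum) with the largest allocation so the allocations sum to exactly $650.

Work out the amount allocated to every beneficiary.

Quinlan: $102 · Ibarra: $112 · Petrov: $77 · Marchetti: $159 · Bergstrom: $200

Minimums first: Bergstrom $200. Residual $450.
Residual split over remaining ownership shares 13,836: Quinlan 102.25 → $102; Ibarra 111.75 → $112; Petrov 77.08 → $77; Marchetti 158.91 → $159.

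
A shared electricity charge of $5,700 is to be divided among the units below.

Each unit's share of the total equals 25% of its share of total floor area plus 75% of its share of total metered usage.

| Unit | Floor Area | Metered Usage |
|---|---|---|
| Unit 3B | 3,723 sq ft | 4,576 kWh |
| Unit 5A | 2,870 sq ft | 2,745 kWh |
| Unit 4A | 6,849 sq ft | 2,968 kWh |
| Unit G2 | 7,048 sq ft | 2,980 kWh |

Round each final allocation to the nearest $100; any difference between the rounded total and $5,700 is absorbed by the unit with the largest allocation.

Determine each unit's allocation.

Totals — floor area 20,490, metered usage 13,269.
Composite weights (25% floor area + 75% metered usage): Unit 3B 0.3041; Unit 5A 0.1902; Unit 4A 0.2513; Unit G2 0.2544.
Raw shares: Unit 3B 1,733.21; Unit 5A 1,083.98; Unit 4A 1,432.55; Unit G2 1,450.26.
After rounding ($100): Unit 3B $1,700; Unit 5A $1,100; Unit 4A $1,400; Unit G2 $1,500. Sum = $5,700.
Sum already equals the total — no adjustment.

Unit 3B: $1,700; Unit 5A: $1,100; Unit 4A: $1,400; Unit G2: $1,500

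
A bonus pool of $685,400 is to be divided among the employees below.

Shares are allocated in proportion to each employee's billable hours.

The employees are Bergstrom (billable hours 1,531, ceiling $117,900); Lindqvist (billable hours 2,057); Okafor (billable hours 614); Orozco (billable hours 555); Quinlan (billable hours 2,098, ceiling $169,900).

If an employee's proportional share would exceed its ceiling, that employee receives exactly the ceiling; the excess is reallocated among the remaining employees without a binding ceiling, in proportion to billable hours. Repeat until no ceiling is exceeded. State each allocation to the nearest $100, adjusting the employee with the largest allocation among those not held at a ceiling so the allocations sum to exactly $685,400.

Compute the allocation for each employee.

Bergstrom: $117,900 · Lindqvist: $253,500 · Okafor: $75,700 · Orozco: $68,400 · Quinlan: $169,900

Total billable hours = 6,855.
Proportional shares (ignoring caps): Bergstrom 153,077.67; Lindqvist 205,669.99; Okafor 61,391.04; Orozco 55,491.90; Quinlan 209,769.39.
Capped: Bergstrom ($117,900), Quinlan ($169,900); residual $397,600 reallocated over remaining billable hours 3,226.
Shares after redistribution: Lindqvist 253,522.38 → $253,500; Okafor 75,674.64 → $75,700; Orozco 68,402.98 → $68,400.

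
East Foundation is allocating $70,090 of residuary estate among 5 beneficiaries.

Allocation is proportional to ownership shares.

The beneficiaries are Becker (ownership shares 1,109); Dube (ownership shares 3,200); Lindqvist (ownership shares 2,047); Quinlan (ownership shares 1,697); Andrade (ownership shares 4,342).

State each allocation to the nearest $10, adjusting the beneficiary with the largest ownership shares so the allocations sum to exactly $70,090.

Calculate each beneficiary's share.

Combined ownership shares = 12,395.
Proportional shares: Becker 1,109/12,395 × $70,090 = 6,271.06; Dube 3,200/12,395 × $70,090 = 18,095.04; Lindqvist 2,047/12,395 × $70,090 = 11,575.17; Quinlan 1,697/12,395 × $70,090 = 9,596.03; Andrade 4,342/12,395 × $70,090 = 24,552.71.
After rounding ($10): Becker $6,270; Dube $18,100; Lindqvist $11,580; Quinlan $9,600; Andrade $24,550. Sum = $70,100.
Difference $70,090 − $70,100 = −$10 applied to largest ownership shares (Andrade): Andrade becomes $24,540.

Becker: $6,270; Dube: $18,100; Lindqvist: $11,580; Quinlan: $9,600; Andrade: $24,540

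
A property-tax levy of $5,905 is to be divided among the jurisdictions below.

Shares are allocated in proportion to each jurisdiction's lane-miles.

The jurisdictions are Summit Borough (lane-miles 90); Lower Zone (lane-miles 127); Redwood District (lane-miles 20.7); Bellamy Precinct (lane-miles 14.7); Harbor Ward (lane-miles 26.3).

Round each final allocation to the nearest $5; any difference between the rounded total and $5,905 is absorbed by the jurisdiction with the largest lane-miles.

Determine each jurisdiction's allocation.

Summit Borough: $1,905 · Lower Zone: $2,695 · Redwood District: $440 · Bellamy Precinct: $310 · Harbor Ward: $555

Combined lane-miles = 90 + 127 + 20.7 + 14.7 + 26.3 = 278.7.
Unrounded shares: Summit Borough 1,906.89; Lower Zone 2,690.83; Redwood District 438.58; Bellamy Precinct 311.46; Harbor Ward 557.24.
At nearest $5: Summit Borough $1,905; Lower Zone $2,690; Redwood District $440; Bellamy Precinct $310; Harbor Ward $555. Sum = $5,900.
Difference $5,905 − $5,900 = +$5 applied to largest lane-miles (Lower Zone): Lower Zone becomes $2,695.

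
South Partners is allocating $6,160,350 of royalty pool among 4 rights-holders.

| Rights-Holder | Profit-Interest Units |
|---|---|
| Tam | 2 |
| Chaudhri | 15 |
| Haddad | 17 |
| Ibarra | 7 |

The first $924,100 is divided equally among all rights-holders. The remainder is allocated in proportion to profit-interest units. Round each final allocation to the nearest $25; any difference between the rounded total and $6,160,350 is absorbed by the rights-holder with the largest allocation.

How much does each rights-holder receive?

Tam: $486,450 · Chaudhri: $2,146,725 · Haddad: $2,402,150 · Ibarra: $1,125,025

Equal tier: $924,100 ÷ 4 = $231,025 apiece.
Remainder $5,236,250 by profit-interest units (total 41): Tam 255,426.83 → $255,425; Chaudhri 1,915,701.22 → $1,915,700; Haddad 2,171,128.05 → $2,171,125; Ibarra 893,993.90 → $894,000.
Totals: Tam $231,025 + $255,425 = $486,450; Chaudhri $231,025 + $1,915,700 = $2,146,725; Haddad $231,025 + $2,171,125 = $2,402,150; Ibarra $231,025 + $894,000 = $1,125,025.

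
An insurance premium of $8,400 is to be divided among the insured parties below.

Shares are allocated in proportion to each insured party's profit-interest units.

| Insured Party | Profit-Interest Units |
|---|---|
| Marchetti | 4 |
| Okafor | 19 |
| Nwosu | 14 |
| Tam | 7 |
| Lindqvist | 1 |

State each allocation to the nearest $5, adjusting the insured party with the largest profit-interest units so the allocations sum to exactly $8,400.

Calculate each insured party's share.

Marchetti: $745 | Okafor: $3,550 | Nwosu: $2,615 | Tam: $1,305 | Lindqvist: $185

Profit-interest units total: 45.
Raw shares: Marchetti 4/45 × $8,400 = 746.67; Okafor 19/45 × $8,400 = 3,546.67; Nwosu 14/45 × $8,400 = 2,613.33; Tam 7/45 × $8,400 = 1,306.67; Lindqvist 1/45 × $8,400 = 186.67.
Rounded to nearest $5: Marchetti $745; Okafor $3,545; Nwosu $2,615; Tam $1,305; Lindqvist $185. Sum = $8,395.
Difference $8,400 − $8,395 = +$5 applied to largest profit-interest units (Okafor): Okafor becomes $3,550.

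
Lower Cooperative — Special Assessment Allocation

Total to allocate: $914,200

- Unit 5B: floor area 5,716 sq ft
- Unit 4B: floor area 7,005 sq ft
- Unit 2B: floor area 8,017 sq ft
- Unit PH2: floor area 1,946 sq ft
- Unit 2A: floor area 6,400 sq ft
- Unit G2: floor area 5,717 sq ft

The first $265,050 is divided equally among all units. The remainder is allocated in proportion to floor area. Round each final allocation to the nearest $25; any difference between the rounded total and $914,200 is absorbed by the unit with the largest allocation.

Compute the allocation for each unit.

Unit 5B: $150,800; Unit 4B: $174,850; Unit 2B: $193,700; Unit PH2: $80,475; Unit 2A: $163,550; Unit G2: $150,825

First tranche $265,050 split equally: $44,175 each.
Remainder $649,150 by floor area (total 34,801): Unit 5B 106,621.69 → $106,625; Unit 4B 130,665.66 → $130,675; Unit 2B 149,542.70 → $149,550; Unit PH2 36,299.13 → $36,300; Unit 2A 119,380.48 → $119,375; Unit G2 106,640.34 → $106,650.
Rounding difference −$25 on remainder applied to Unit 2B.
Totals: Unit 5B $44,175 + $106,625 = $150,800; Unit 4B $44,175 + $130,675 = $174,850; Unit 2B $44,175 + $149,525 = $193,700; Unit PH2 $44,175 + $36,300 = $80,475; Unit 2A $44,175 + $119,375 = $163,550; Unit G2 $44,175 + $106,650 = $150,825.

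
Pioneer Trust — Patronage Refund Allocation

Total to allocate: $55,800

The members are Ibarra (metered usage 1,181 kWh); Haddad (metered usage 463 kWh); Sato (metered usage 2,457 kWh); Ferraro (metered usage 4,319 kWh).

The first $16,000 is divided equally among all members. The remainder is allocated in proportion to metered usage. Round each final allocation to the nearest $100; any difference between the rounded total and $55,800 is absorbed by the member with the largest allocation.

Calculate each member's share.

Ibarra: $9,600 | Haddad: $6,200 | Sato: $15,600 | Ferraro: $24,400

Equal tier: $16,000 ÷ 4 = $4,000 apiece.
Remainder $39,800 by metered usage (total 8,420): Ibarra 5,582.40 → $5,600; Haddad 2,188.53 → $2,200; Sato 11,613.85 → $11,600; Ferraro 20,415.23 → $20,400.
Totals: Ibarra $4,000 + $5,600 = $9,600; Haddad $4,000 + $2,200 = $6,200; Sato $4,000 + $11,600 = $15,600; Ferraro $4,000 + $20,400 = $24,400.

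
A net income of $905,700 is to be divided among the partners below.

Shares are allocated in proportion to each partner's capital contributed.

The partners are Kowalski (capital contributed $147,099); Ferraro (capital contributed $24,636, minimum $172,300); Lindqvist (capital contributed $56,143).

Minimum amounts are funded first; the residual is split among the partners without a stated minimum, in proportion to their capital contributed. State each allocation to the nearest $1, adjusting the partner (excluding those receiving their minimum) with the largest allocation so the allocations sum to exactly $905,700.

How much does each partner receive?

Guaranteed amounts: Ferraro $172,300. Residual $733,400.
Residual split over remaining capital contributed 203,242: Kowalski 530,807.64 → $530,808; Lindqvist 202,592.36 → $202,592.

Kowalski: $530,808; Ferraro: $172,300; Lindqvist: $202,592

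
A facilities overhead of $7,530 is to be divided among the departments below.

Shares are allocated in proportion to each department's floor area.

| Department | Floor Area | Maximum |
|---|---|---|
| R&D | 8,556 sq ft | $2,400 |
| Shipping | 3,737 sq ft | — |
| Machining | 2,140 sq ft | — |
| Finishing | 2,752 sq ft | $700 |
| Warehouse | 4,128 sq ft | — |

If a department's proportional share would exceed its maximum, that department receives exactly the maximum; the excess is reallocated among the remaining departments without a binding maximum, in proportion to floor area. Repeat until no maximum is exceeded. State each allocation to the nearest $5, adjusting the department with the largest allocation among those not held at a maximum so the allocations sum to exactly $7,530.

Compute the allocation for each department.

Floor area total: 21,313.
Proportional shares (ignoring caps): R&D 3,022.88; Shipping 1,320.30; Machining 756.07; Finishing 972.30; Warehouse 1,458.45.
Held at cap: R&D ($2,400), Finishing ($700); remaining pool $4,430 reallocated over remaining floor area 10,005.
Remaining shares: Shipping 1,654.66 → $1,655; Machining 947.55 → $950; Warehouse 1,827.79 → $1,830.
Rounding difference −$5 applied to Warehouse → $1,825.

R&D: $2,400 | Shipping: $1,655 | Machining: $950 | Finishing: $700 | Warehouse: $1,825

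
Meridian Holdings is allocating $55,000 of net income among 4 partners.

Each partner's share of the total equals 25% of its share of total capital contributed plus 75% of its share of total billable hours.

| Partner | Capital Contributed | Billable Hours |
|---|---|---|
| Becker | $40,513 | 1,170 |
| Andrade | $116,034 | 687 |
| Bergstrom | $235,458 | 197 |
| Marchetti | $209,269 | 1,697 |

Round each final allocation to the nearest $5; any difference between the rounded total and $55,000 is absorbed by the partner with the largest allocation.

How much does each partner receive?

Capital contributed total 601,274; billable hours total 3,751.
Composite weights (25% capital contributed + 75% billable hours): Becker 0.2508; Andrade 0.1856; Bergstrom 0.1373; Marchetti 0.4263.
Pro-rata amounts: Becker 13,793.02; Andrade 10,208.46; Bergstrom 7,550.90; Marchetti 23,447.61.
After rounding ($5): Becker $13,795; Andrade $10,210; Bergstrom $7,550; Marchetti $23,450. Sum = $55,005.
Difference $55,000 − $55,005 = −$5 applied to largest allocation (Marchetti): Marchetti becomes $23,445.

Becker: $13,795 | Andrade: $10,210 | Bergstrom: $7,550 | Marchetti: $23,445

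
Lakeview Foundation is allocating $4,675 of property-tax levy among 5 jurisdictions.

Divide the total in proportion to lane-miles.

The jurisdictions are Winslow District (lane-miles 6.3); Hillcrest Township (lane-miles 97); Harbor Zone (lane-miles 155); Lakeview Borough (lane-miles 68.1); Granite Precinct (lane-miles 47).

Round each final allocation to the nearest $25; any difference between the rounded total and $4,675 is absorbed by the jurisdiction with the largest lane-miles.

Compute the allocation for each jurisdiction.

Combined lane-miles = 373.4.
Unrounded shares: Winslow District 6.3/373.4 × $4,675 = 78.88; Hillcrest Township 97/373.4 × $4,675 = 1,214.45; Harbor Zone 155/373.4 × $4,675 = 1,940.61; Lakeview Borough 68.1/373.4 × $4,675 = 852.62; Granite Precinct 47/373.4 × $4,675 = 588.44.
At nearest $25: Winslow District $75; Hillcrest Township $1,225; Harbor Zone $1,950; Lakeview Borough $850; Granite Precinct $600. Sum = $4,700.
Difference $4,675 − $4,700 = −$25 applied to largest lane-miles (Harbor Zone): Harbor Zone becomes $1,925.

Winslow District: $75 · Hillcrest Township: $1,225 · Harbor Zone: $1,925 · Lakeview Borough: $850 · Granite Precinct: $600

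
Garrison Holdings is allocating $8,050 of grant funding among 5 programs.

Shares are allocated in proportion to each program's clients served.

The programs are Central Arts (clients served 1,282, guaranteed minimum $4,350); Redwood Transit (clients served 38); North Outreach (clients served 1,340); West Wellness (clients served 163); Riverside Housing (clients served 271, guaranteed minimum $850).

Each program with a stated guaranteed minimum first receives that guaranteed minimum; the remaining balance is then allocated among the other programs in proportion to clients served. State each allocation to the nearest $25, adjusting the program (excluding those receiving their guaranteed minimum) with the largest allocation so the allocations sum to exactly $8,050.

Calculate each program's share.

Central Arts: $4,350 | Redwood Transit: $75 | North Outreach: $2,475 | West Wellness: $300 | Riverside Housing: $850

Guaranteed amounts: Central Arts $4,350; Riverside Housing $850. Balance $2,850.
Balance split over remaining clients served 1,541: Redwood Transit 70.28 → $75; North Outreach 2,478.26 → $2,475; West Wellness 301.46 → $300.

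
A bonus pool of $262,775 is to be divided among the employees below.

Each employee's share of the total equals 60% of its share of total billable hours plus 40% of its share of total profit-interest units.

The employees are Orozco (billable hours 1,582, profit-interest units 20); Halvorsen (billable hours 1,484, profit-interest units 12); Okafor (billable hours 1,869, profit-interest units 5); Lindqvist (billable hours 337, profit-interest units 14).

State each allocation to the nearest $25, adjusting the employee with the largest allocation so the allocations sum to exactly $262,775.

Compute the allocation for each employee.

Totals — billable hours 5,272, profit-interest units 51.
Combined weights (60% billable hours + 40% profit-interest units): Orozco 0.3369; Halvorsen 0.2630; Okafor 0.2519; Lindqvist 0.1482.
Proportional shares: Orozco 88,531.07; Halvorsen 69,112.43; Okafor 66,199.42; Lindqvist 38,932.08.
At nearest $25: Orozco $88,525; Halvorsen $69,100; Okafor $66,200; Lindqvist $38,925. Sum = $262,750.
Difference $262,775 − $262,750 = +$25 applied to largest allocation (Orozco): Orozco becomes $88,550.

Orozco: $88,550 · Halvorsen: $69,100 · Okafor: $66,200 · Lindqvist: $38,925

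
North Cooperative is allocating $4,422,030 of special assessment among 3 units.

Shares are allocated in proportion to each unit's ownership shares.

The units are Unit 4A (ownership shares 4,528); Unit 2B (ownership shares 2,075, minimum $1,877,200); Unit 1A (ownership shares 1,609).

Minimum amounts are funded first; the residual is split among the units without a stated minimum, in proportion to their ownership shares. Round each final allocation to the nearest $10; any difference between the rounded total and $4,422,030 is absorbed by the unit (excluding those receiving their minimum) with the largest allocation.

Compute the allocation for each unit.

Minimums first: Unit 2B $1,877,200. Balance $2,544,830.
Balance split over remaining ownership shares 6,137: Unit 4A 1,877,625.91 → $1,877,630; Unit 1A 667,204.09 → $667,200.

Unit 4A: $1,877,630 · Unit 2B: $1,877,200 · Unit 1A: $667,200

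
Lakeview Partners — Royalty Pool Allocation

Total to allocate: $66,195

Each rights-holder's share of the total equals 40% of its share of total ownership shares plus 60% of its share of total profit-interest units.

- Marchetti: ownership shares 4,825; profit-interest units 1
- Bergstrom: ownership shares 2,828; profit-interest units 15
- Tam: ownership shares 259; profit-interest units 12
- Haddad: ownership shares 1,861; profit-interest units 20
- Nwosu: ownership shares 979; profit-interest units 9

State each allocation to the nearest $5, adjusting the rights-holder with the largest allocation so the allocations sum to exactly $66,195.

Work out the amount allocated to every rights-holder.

Marchetti: $12,580 | Bergstrom: $17,415 | Tam: $9,000 | Haddad: $18,520 | Nwosu: $8,680

Totals — ownership shares 10,752, profit-interest units 57.
Blended shares (40% ownership shares + 60% profit-interest units): Marchetti 0.1900; Bergstrom 0.2631; Tam 0.1360; Haddad 0.2798; Nwosu 0.1312.
Proportional shares: Marchetti 12,578.89; Bergstrom 17,416.11; Tam 8,999.29; Haddad 18,518.71; Nwosu 8,682.00.
At nearest $5: Marchetti $12,580; Bergstrom $17,415; Tam $9,000; Haddad $18,520; Nwosu $8,680. Sum = $66,195.
No rounding difference to absorb.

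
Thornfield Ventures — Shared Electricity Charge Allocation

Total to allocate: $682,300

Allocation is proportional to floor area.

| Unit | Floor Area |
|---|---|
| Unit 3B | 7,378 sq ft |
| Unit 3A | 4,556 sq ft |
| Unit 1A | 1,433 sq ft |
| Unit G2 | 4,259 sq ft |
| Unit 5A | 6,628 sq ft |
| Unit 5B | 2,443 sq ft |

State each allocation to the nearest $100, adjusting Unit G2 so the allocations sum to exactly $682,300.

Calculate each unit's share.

Combined floor area = 26,697.
Proportional shares: Unit 3B 7,378/26,697 × $682,300 = 188,560.86; Unit 3A 4,556/26,697 × $682,300 = 116,438.51; Unit 1A 1,433/26,697 × $682,300 = 36,623.44; Unit G2 4,259/26,697 × $682,300 = 108,848.02; Unit 5A 6,628/26,697 × $682,300 = 169,392.98; Unit 5B 2,443/26,697 × $682,300 = 62,436.19.
Rounded to nearest $100: Unit 3B $188,600; Unit 3A $116,400; Unit 1A $36,600; Unit G2 $108,800; Unit 5A $169,400; Unit 5B $62,400. Sum = $682,200.
Difference $682,300 − $682,200 = +$100 applied to Unit G2: Unit G2 becomes $108,900.

Unit 3B: $188,600; Unit 3A: $116,400; Unit 1A: $36,600; Unit G2: $108,900; Unit 5A: $169,400; Unit 5B: $62,400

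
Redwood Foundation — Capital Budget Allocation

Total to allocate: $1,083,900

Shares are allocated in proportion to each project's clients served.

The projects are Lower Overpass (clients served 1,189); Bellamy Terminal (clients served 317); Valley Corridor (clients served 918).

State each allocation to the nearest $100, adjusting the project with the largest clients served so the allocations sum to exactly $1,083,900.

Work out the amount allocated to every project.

Combined clients served = 1,189 + 317 + 918 = 2,424.
Raw shares: Lower Overpass 531,665.47; Bellamy Terminal 141,747.65; Valley Corridor 410,486.88.
Rounded to nearest $100: Lower Overpass $531,700; Bellamy Terminal $141,700; Valley Corridor $410,500. Sum = $1,083,900.
Sum already equals the total — no adjustment.

Lower Overpass: $531,700; Bellamy Terminal: $141,700; Valley Corridor: $410,500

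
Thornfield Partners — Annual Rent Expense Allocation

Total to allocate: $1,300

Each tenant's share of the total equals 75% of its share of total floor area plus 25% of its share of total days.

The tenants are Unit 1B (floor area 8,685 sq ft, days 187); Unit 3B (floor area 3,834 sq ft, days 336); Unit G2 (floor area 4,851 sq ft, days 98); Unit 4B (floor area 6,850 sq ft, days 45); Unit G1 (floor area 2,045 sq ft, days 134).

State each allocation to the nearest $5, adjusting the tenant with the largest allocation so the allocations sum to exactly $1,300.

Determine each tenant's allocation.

Unit 1B: $395 | Unit 3B: $280 | Unit G2: $220 | Unit 4B: $275 | Unit G1: $130

Totals — floor area 26,265, days 800.
Combined weights (75% floor area + 25% days): Unit 1B 0.3064; Unit 3B 0.2145; Unit G2 0.1691; Unit 4B 0.2097; Unit G1 0.1003.
Proportional shares: Unit 1B 398.37; Unit 3B 278.82; Unit G2 219.89; Unit 4B 272.56; Unit G1 130.35.
Rounded to nearest $5: Unit 1B $400; Unit 3B $280; Unit G2 $220; Unit 4B $275; Unit G1 $130. Sum = $1,305.
Difference $1,300 − $1,305 = −$5 applied to largest allocation (Unit 1B): Unit 1B becomes $395.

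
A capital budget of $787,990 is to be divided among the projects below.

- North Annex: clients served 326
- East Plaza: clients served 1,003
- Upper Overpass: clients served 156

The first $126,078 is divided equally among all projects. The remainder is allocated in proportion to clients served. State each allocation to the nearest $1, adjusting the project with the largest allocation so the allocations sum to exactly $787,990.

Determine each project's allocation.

North Annex: $187,335; East Plaza: $489,095; Upper Overpass: $111,560

$126,078 shared equally gives $42,026 per project.
Remainder $661,912 by clients served (total 1,485): North Annex 145,308.63 → $145,309; East Plaza 447,069.18 → $447,069; Upper Overpass 69,534.19 → $69,534.
Totals: North Annex $42,026 + $145,309 = $187,335; East Plaza $42,026 + $447,069 = $489,095; Upper Overpass $42,026 + $69,534 = $111,560.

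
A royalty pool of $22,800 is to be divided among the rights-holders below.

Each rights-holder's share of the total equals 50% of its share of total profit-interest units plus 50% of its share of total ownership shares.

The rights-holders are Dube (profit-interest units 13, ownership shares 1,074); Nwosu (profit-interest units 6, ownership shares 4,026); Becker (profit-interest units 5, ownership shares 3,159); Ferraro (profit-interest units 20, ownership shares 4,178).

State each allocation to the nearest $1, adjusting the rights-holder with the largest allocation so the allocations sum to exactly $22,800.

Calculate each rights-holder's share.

Dube: $4,353 | Nwosu: $5,245 | Becker: $4,191 | Ferraro: $9,011

Totals — profit-interest units 44, ownership shares 12,437.
Composite weights (50% profit-interest units + 50% ownership shares): Dube 0.1909; Nwosu 0.2300; Becker 0.1838; Ferraro 0.3952.
Raw shares: Dube 4,352.63; Nwosu 5,244.86; Becker 4,191.06; Ferraro 9,011.46.
At nearest $1: Dube $4,353; Nwosu $5,245; Becker $4,191; Ferraro $9,011. Sum = $22,800.
Sum already equals the total — no adjustment.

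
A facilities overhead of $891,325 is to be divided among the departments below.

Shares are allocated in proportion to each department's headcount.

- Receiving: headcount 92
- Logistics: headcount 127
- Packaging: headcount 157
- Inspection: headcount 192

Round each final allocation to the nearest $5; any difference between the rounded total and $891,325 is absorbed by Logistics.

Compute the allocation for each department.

Receiving: $144,370 · Logistics: $199,290 · Packaging: $246,370 · Inspection: $301,295

Headcount total: 568.
Unrounded shares: Receiving 92/568 × $891,325 = 144,369.54; Logistics 127/568 × $891,325 = 199,292.74; Packaging 157/568 × $891,325 = 246,369.76; Inspection 192/568 × $891,325 = 301,292.96.
At nearest $5: Receiving $144,370; Logistics $199,295; Packaging $246,370; Inspection $301,295. Sum = $891,330.
Difference $891,325 − $891,330 = −$5 applied to Logistics: Logistics becomes $199,290.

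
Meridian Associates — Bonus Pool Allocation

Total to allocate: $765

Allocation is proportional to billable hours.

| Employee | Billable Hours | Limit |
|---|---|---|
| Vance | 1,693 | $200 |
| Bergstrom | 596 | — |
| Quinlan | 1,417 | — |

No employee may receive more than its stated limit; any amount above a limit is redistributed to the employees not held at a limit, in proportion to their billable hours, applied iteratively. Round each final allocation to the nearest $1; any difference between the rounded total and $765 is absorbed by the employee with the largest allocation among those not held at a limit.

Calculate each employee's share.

Vance: $200 | Bergstrom: $167 | Quinlan: $398

Billable hours total: 3,706.
Unconstrained shares: Vance 349.47; Bergstrom 123.03; Quinlan 292.50.
Capped: Vance ($200); balance $565 reallocated over remaining billable hours 2,013.
Shares after redistribution: Bergstrom 167.28 → $167; Quinlan 397.72 → $398.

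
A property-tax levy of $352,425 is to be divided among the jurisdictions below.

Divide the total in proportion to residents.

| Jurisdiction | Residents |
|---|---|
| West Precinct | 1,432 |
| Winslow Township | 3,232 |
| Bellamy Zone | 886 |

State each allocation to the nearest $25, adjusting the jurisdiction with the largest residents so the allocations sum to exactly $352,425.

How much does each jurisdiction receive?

Total residents = 5,550.
Proportional shares: West Precinct 1,432/5,550 × $352,425 = 90,932.00; Winslow Township 3,232/5,550 × $352,425 = 205,232.00; Bellamy Zone 886/5,550 × $352,425 = 56,261.00.
Rounded to nearest $25: West Precinct $90,925; Winslow Township $205,225; Bellamy Zone $56,250. Sum = $352,400.
Difference $352,425 − $352,400 = +$25 applied to largest residents (Winslow Township): Winslow Township becomes $205,250.

West Precinct: $90,925 · Winslow Township: $205,250 · Bellamy Zone: $56,250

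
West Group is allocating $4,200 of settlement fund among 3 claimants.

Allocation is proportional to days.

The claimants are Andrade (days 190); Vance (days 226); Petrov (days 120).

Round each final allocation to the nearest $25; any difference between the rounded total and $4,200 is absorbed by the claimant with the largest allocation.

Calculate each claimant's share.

Andrade: $1,500 · Vance: $1,750 · Petrov: $950

Combined days = 536.
Proportional shares: Andrade 190/536 × $4,200 = 1,488.81; Vance 226/536 × $4,200 = 1,770.90; Petrov 120/536 × $4,200 = 940.30.
At nearest $25: Andrade $1,500; Vance $1,775; Petrov $950. Sum = $4,225.
Difference $4,200 − $4,225 = −$25 applied to largest allocation (Vance): Vance becomes $1,750.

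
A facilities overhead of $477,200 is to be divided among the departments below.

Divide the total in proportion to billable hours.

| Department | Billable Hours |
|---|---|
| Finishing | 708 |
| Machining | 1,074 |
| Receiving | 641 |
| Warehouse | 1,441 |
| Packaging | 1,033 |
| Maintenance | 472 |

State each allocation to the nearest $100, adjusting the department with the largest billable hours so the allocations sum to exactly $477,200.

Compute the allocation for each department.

Billable hours total: 5,369.
Raw shares: Finishing 708/5,369 × $477,200 = 62,927.47; Machining 1,074/5,369 × $477,200 = 95,457.78; Receiving 641/5,369 × $477,200 = 56,972.47; Warehouse 1,441/5,369 × $477,200 = 128,076.96; Packaging 1,033/5,369 × $477,200 = 91,813.67; Maintenance 472/5,369 × $477,200 = 41,951.65.
Rounded to nearest $100: Finishing $62,900; Machining $95,500; Receiving $57,000; Warehouse $128,100; Packaging $91,800; Maintenance $42,000. Sum = $477,300.
Difference $477,200 − $477,300 = −$100 applied to largest billable hours (Warehouse): Warehouse becomes $128,000.

Finishing: $62,900; Machining: $95,500; Receiving: $57,000; Warehouse: $128,000; Packaging: $91,800; Maintenance: $42,000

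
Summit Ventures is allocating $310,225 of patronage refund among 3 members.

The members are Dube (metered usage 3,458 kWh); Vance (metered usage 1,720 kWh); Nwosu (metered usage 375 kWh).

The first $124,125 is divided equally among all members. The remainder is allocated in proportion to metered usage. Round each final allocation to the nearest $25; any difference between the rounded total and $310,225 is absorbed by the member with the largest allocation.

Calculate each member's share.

Dube: $157,250 · Vance: $99,025 · Nwosu: $53,950

First tranche $124,125 split equally: $41,375 each.
Remainder $186,100 by metered usage (total 5,553): Dube 115,889.39 → $115,900; Vance 57,643.08 → $57,650; Nwosu 12,567.53 → $12,575.
Rounding difference −$25 on remainder applied to Dube.
Totals: Dube $41,375 + $115,875 = $157,250; Vance $41,375 + $57,650 = $99,025; Nwosu $41,375 + $12,575 = $53,950.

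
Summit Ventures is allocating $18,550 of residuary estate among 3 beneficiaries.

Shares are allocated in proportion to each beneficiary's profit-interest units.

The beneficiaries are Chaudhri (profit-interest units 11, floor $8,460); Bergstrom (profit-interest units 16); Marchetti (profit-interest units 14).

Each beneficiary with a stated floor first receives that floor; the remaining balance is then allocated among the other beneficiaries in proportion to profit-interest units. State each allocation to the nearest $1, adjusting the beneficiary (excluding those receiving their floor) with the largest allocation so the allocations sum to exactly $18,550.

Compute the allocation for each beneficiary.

Minimums first: Chaudhri $8,460. Remaining pool $10,090.
Remaining pool split over remaining profit-interest units 30: Bergstrom 5,381.33 → $5,381; Marchetti 4,708.67 → $4,709.

Chaudhri: $8,460 · Bergstrom: $5,381 · Marchetti: $4,709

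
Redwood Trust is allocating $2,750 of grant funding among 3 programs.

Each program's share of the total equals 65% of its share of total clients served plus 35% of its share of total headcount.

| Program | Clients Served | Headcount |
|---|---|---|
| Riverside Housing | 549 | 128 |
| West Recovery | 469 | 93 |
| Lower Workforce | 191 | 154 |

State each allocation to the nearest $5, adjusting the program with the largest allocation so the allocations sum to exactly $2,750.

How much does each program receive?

Totals — clients served 1,209, headcount 375.
Combined weights (65% clients served + 35% headcount): Riverside Housing 0.4146; West Recovery 0.3390; Lower Workforce 0.2464.
Unrounded shares: Riverside Housing 1,140.23; West Recovery 932.11; Lower Workforce 677.66.
Rounded to nearest $5: Riverside Housing $1,140; West Recovery $930; Lower Workforce $680. Sum = $2,750.
Sum already equals the total — no adjustment.

Riverside Housing: $1,140; West Recovery: $930; Lower Workforce: $680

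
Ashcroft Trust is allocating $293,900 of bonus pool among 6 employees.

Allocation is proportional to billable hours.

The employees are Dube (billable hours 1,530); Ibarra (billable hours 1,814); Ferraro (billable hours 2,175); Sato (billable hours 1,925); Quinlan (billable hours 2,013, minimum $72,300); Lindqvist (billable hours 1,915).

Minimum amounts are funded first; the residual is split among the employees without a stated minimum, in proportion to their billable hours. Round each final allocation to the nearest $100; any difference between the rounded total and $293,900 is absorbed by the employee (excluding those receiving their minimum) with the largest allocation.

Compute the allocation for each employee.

Dube: $36,200 · Ibarra: $43,000 · Ferraro: $51,500 · Sato: $45,600 · Quinlan: $72,300 · Lindqvist: $45,300

Minimums first: Quinlan $72,300. Balance $221,600.
Balance split over remaining billable hours 9,359: Dube 36,226.95 → $36,200; Ibarra 42,951.43 → $43,000; Ferraro 51,499.09 → $51,500; Sato 45,579.66 → $45,600; Lindqvist 45,342.88 → $45,300.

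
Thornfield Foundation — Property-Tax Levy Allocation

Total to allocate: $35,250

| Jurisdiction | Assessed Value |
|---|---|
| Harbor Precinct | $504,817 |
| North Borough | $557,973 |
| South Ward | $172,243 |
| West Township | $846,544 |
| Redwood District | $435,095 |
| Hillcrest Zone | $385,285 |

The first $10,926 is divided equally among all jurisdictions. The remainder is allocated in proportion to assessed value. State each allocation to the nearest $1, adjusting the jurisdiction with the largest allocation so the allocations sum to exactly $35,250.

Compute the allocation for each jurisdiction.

Equal tier: $10,926 ÷ 6 = $1,821 apiece.
Remainder $24,324 by assessed value (total 2,901,957): Harbor Precinct 4,231.34 → $4,231; North Borough 4,676.89 → $4,677; South Ward 1,443.73 → $1,444; West Township 7,095.67 → $7,096; Redwood District 3,646.94 → $3,647; Hillcrest Zone 3,229.43 → $3,229.
Totals: Harbor Precinct $1,821 + $4,231 = $6,052; North Borough $1,821 + $4,677 = $6,498; South Ward $1,821 + $1,444 = $3,265; West Township $1,821 + $7,096 = $8,917; Redwood District $1,821 + $3,647 = $5,468; Hillcrest Zone $1,821 + $3,229 = $5,050.

Harbor Precinct: $6,052 · North Borough: $6,498 · South Ward: $3,265 · West Township: $8,917 · Redwood District: $5,468 · Hillcrest Zone: $5,050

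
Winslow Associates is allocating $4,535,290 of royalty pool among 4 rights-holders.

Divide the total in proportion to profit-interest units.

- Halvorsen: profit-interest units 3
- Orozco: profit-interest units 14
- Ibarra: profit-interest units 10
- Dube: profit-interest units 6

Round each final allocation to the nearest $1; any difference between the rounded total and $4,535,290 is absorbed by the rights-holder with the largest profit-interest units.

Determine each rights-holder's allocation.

Total profit-interest units = 3 + 14 + 10 + 6 = 33.
Proportional shares: Halvorsen 412,299.09; Orozco 1,924,062.42; Ibarra 1,374,330.30; Dube 824,598.18.
At nearest $1: Halvorsen $412,299; Orozco $1,924,062; Ibarra $1,374,330; Dube $824,598. Sum = $4,535,289.
Difference $4,535,290 − $4,535,289 = +$1 applied to largest profit-interest units (Orozco): Orozco becomes $1,924,063.

Halvorsen: $412,299 · Orozco: $1,924,063 · Ibarra: $1,374,330 · Dube: $824,598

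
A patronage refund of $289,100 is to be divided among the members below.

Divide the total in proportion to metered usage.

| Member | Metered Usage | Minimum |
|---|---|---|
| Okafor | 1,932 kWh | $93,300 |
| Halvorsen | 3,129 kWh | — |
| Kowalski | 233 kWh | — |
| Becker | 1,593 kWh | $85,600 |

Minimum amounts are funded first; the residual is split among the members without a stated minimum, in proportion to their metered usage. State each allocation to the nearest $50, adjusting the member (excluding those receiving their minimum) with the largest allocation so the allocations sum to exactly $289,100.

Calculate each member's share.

Okafor: $93,300 · Halvorsen: $102,550 · Kowalski: $7,650 · Becker: $85,600

Minimums first: Okafor $93,300; Becker $85,600. Remaining pool $110,200.
Remaining pool split over remaining metered usage 3,362: Halvorsen 102,562.70 → $102,550; Kowalski 7,637.30 → $7,650.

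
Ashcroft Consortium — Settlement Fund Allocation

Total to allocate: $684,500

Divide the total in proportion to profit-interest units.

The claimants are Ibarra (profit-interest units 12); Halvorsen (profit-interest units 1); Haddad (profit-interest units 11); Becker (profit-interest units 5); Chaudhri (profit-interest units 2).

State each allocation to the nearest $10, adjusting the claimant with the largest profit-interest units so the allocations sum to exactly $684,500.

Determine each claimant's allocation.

Combined profit-interest units = 12 + 1 + 11 + 5 + 2 = 31.
Unrounded shares: Ibarra 264,967.74; Halvorsen 22,080.65; Haddad 242,887.10; Becker 110,403.23; Chaudhri 44,161.29.
After rounding ($10): Ibarra $264,970; Halvorsen $22,080; Haddad $242,890; Becker $110,400; Chaudhri $44,160. Sum = $684,500.
Rounded total matches; no reconciliation needed.

Ibarra: $264,970 · Halvorsen: $22,080 · Haddad: $242,890 · Becker: $110,400 · Chaudhri: $44,160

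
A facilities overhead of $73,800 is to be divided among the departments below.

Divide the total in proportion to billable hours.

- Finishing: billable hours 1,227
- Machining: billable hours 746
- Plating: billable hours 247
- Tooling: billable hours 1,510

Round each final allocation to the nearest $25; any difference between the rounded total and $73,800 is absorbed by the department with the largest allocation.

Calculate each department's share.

Combined billable hours = 3,730.
Raw shares: Finishing 1,227/3,730 × $73,800 = 24,276.84; Machining 746/3,730 × $73,800 = 14,760.00; Plating 247/3,730 × $73,800 = 4,887.02; Tooling 1,510/3,730 × $73,800 = 29,876.14.
After rounding ($25): Finishing $24,275; Machining $14,750; Plating $4,875; Tooling $29,875. Sum = $73,775.
Difference $73,800 − $73,775 = +$25 applied to largest allocation (Tooling): Tooling becomes $29,900.

Finishing: $24,275 | Machining: $14,750 | Plating: $4,875 | Tooling: $29,900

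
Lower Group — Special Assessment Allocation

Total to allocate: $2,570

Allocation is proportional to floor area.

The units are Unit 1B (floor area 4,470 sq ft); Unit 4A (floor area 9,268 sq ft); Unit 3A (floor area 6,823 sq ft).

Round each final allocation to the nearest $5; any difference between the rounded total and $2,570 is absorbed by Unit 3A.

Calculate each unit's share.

Unit 1B: $560; Unit 4A: $1,160; Unit 3A: $850

Combined floor area = 20,561.
Pro-rata amounts: Unit 1B 4,470/20,561 × $2,570 = 558.72; Unit 4A 9,268/20,561 × $2,570 = 1,158.44; Unit 3A 6,823/20,561 × $2,570 = 852.83.
After rounding ($5): Unit 1B $560; Unit 4A $1,160; Unit 3A $855. Sum = $2,575.
Difference $2,570 − $2,575 = −$5 applied to Unit 3A: Unit 3A becomes $850.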